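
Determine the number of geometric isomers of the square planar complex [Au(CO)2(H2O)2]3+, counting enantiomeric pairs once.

A square has two trans pairs of vertices; adjacent vertices are cis.
Working through the distinct placements yields 2 geometric isomers: CO cis; CO trans.

2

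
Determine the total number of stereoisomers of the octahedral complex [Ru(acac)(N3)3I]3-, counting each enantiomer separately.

In an octahedral complex each vertex has one trans partner and four cis neighbours.
Each acac is bidentate and must span two cis positions.
The distinct arrangements are (2 in all): N3 fac; N3 mer.
Each arrangement has an internal mirror plane or centre of symmetry, so none is chiral.

2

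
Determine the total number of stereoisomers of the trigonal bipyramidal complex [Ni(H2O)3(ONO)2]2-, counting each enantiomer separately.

In a trigonal bipyramid the two axial positions differ from the three equatorial ones.
Systematic placement gives 3 geometric isomers: ONO both equatorial; ONO one axial, one equatorial; ONO both axial.
Each arrangement has an internal mirror plane or centre of symmetry, so none is chiral.

3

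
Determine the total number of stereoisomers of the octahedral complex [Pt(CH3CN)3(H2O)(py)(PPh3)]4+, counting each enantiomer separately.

An octahedron has six vertices in three trans pairs; every non-trans pair is cis.
The distinct arrangements are (4 in all): CH3CN mer (3 arrangements); CH3CN fac (chiral).
One of these lacks any improper symmetry element and so occurs as an enantiomeric pair, giving 4 + 1 = 5 stereoisomers in total.

5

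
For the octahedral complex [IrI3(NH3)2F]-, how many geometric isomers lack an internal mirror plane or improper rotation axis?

An octahedron has six vertices in three trans pairs; every non-trans pair is cis.
Working through the distinct placements yields 3 geometric isomers: I mer, NH3 trans; I fac, NH3 cis; I mer, NH3 cis.
Each arrangement has an internal mirror plane or centre of symmetry, so none is chiral.

0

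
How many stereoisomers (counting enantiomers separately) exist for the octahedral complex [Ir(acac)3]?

2

Each acac is bidentate and must span two cis positions.
Only one geometric arrangement is possible; it has no improper symmetry element, so it exists as a pair of enantiomers (2 stereoisomers).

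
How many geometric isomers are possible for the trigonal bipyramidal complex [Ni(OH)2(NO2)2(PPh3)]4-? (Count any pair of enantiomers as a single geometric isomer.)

A trigonal bipyramid has two axial and three equatorial sites, which are chemically inequivalent.
Placing the ligands in turn and identifying arrangements related by rotation or reflection leaves 5 distinct geometric isomers.

5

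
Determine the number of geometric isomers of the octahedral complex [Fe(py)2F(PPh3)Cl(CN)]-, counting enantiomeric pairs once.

9

In an octahedral complex each vertex has one trans partner and four cis neighbours.
Placing the ligands in turn and identifying arrangements related by rotation or reflection leaves 9 distinct geometric isomers.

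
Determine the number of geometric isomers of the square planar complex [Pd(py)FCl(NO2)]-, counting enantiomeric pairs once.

3

A square has two trans pairs of vertices; adjacent vertices are cis.
Working through the distinct placements yields 3 geometric isomers: (Cl/NO2 trans, F/py trans); (Cl/py trans, F/NO2 trans); (Cl/F trans, NO2/py trans).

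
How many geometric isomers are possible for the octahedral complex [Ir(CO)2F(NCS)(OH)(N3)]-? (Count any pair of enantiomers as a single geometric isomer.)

An octahedron has six vertices in three trans pairs; every non-trans pair is cis.
Exhaustive case analysis gives 9 geometric isomers.

9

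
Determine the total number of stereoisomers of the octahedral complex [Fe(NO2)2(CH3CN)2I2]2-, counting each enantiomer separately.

Working through the distinct placements yields 5 geometric isomers: NO2 trans, CH3CN trans, I trans; NO2 cis, CH3CN trans, I cis; NO2 trans, CH3CN cis, I cis; NO2 cis, CH3CN cis, I cis (chiral); NO2 cis, CH3CN cis, I trans.
One of these lacks any improper symmetry element and so occurs as an enantiomeric pair, giving 5 + 1 = 6 stereoisomers in total.

6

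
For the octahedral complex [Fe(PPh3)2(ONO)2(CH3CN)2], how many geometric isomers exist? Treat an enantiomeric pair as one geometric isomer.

5

An octahedron has six vertices in three trans pairs; every non-trans pair is cis.
Working through the distinct placements yields 5 geometric isomers: PPh3 trans, ONO trans, CH3CN trans; PPh3 cis, ONO cis, CH3CN trans; PPh3 trans, ONO cis, CH3CN cis; PPh3 cis, ONO cis, CH3CN cis (chiral); PPh3 cis, ONO trans, CH3CN cis.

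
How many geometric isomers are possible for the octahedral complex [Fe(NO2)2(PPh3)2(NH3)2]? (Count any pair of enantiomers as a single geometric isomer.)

The six octahedral sites form three mutually perpendicular trans pairs.
Working through the distinct placements yields 5 geometric isomers: NO2 trans, PPh3 trans, NH3 trans; NO2 cis, PPh3 cis, NH3 trans; NO2 cis, PPh3 trans, NH3 cis; NO2 cis, PPh3 cis, NH3 cis (chiral); NO2 trans, PPh3 cis, NH3 cis.

5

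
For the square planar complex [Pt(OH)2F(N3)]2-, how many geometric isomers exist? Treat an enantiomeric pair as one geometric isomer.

Systematic placement gives 2 geometric isomers: OH cis; OH trans.

2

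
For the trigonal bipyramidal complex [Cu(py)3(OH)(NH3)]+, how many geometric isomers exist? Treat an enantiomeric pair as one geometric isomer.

A trigonal bipyramid has two axial and three equatorial sites, which are chemically inequivalent.
Working through the distinct placements yields 4 geometric isomers: OH axial, NH3 axial; OH equatorial, NH3 axial; OH axial, NH3 equatorial; OH equatorial, NH3 equatorial.

4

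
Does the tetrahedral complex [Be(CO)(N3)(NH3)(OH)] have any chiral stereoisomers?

yes

In a tetrahedral complex all four positions are equivalent and every pair of ligands is adjacent — there is no cis/trans distinction.
Only one geometric arrangement is possible; it has no improper symmetry element, so it exists as a pair of enantiomers (2 stereoisomers).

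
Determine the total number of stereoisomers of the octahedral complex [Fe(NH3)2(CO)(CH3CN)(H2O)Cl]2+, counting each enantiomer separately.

Placing the ligands in turn and identifying arrangements related by rotation or reflection leaves 9 distinct geometric isomers.
Of these, 6 lack any improper symmetry element and so occur as enantiomeric pairs, giving 9 + 6 = 15 stereoisomers in total.

15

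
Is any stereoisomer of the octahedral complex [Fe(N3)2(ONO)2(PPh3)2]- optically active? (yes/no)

yes

An octahedron has six vertices in three trans pairs; every non-trans pair is cis.
There are 5 geometric isomers: N3 trans, ONO trans, PPh3 trans; N3 trans, ONO cis, PPh3 cis; N3 cis, ONO cis, PPh3 trans; N3 cis, ONO cis, PPh3 cis (chiral); N3 cis, ONO trans, PPh3 cis.
One of these lacks any improper symmetry element and so occurs as an enantiomeric pair, giving 5 + 1 = 6 stereoisomers in total.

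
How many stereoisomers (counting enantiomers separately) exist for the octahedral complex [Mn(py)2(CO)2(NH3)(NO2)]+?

Working through the distinct placements yields 6 geometric isomers: py trans, CO trans; py cis, CO trans; py trans, CO cis; py cis, CO cis (3 arrangements, 2 chiral).
Of these, 2 lack any improper symmetry element and so occur as enantiomeric pairs, giving 6 + 2 = 8 stereoisomers in total.

8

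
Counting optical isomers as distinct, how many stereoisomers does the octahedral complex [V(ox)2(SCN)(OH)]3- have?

An octahedron has six vertices in three trans pairs; every non-trans pair is cis.
Each ox is bidentate and must span two cis positions.
Working through the distinct placements yields 2 geometric isomers: SCN and OH mutually trans; SCN and OH mutually cis (chiral).
One of these lacks any improper symmetry element and so occurs as an enantiomeric pair, giving 2 + 1 = 3 stereoisomers in total.

3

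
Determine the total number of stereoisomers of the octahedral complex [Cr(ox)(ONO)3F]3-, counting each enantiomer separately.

2

Each ox is bidentate and must span two cis positions.
Working through the distinct placements yields 2 geometric isomers: ONO fac; ONO mer.
Each arrangement has an internal mirror plane or centre of symmetry, so none is chiral.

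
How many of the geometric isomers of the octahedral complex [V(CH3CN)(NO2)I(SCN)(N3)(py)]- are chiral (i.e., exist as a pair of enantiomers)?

15

The six octahedral sites form three mutually perpendicular trans pairs.
Placing the ligands in turn and identifying arrangements related by rotation or reflection leaves 15 distinct geometric isomers.
Of these, 15 lack any improper symmetry element and so occur as enantiomeric pairs, giving 15 + 15 = 30 stereoisomers in total.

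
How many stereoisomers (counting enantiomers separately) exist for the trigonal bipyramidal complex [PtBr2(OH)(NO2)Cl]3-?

A trigonal bipyramid has two axial and three equatorial sites, which are chemically inequivalent.
Exhaustive case analysis gives 7 geometric isomers.
Of these, 3 lack any improper symmetry element and so occur as enantiomeric pairs, giving 7 + 3 = 10 stereoisomers in total.

10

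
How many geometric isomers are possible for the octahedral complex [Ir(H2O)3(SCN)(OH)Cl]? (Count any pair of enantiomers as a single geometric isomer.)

4

The six octahedral sites form three mutually perpendicular trans pairs.
The distinct arrangements are (4 in all): H2O mer (3 arrangements); H2O fac (chiral).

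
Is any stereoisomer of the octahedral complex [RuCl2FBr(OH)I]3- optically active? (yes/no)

yes

In an octahedral complex each vertex has one trans partner and four cis neighbours.
Exhaustive case analysis gives 9 geometric isomers.
Of these, 6 lack any improper symmetry element and so occur as enantiomeric pairs, giving 9 + 6 = 15 stereoisomers in total.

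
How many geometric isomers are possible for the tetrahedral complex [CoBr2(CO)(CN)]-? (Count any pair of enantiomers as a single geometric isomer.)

1

In a tetrahedral complex all four positions are equivalent and every pair of ligands is adjacent — there is no cis/trans distinction.
Only one geometric arrangement is possible.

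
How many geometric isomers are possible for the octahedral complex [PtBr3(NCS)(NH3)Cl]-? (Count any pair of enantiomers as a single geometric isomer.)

4

The six octahedral sites form three mutually perpendicular trans pairs.
Systematic placement gives 4 geometric isomers: Br mer (3 arrangements); Br fac (chiral).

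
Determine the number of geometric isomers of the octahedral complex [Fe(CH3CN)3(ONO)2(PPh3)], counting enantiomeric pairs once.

3

In an octahedral complex each vertex has one trans partner and four cis neighbours.
There are 3 geometric isomers: CH3CN mer, ONO cis; CH3CN mer, ONO trans; CH3CN fac, ONO cis.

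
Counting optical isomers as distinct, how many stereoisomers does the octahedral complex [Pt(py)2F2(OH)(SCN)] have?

An octahedron has six vertices in three trans pairs; every non-trans pair is cis.
Working through the distinct placements yields 6 geometric isomers: py trans, F trans; py cis, F trans; py trans, F cis; py cis, F cis (3 arrangements, 2 chiral).
Of these, 2 lack any improper symmetry element and so occur as enantiomeric pairs, giving 6 + 2 = 8 stereoisomers in total.

8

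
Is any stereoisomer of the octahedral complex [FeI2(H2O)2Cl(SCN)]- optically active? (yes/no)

yes

In an octahedral complex each vertex has one trans partner and four cis neighbours.
Systematic placement gives 6 geometric isomers: I cis, H2O cis (3 arrangements, 2 chiral); I trans, H2O cis; I cis, H2O trans; I trans, H2O trans.
Of these, 2 lack any improper symmetry element and so occur as enantiomeric pairs, giving 6 + 2 = 8 stereoisomers in total.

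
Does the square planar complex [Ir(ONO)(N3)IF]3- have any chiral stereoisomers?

no

In a square planar complex each vertex has one trans partner and two cis neighbours.
The distinct arrangements are (3 in all): (F/N3 trans, I/ONO trans); (F/ONO trans, I/N3 trans); (F/I trans, N3/ONO trans).
Each arrangement has an internal mirror plane or centre of symmetry, so none is chiral.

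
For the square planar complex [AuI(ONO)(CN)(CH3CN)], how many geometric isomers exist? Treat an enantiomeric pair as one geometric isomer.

In a square planar complex each vertex has one trans partner and two cis neighbours.
The distinct arrangements are (3 in all): (CH3CN/I trans, CN/ONO trans); (CH3CN/ONO trans, CN/I trans); (CH3CN/CN trans, I/ONO trans).

3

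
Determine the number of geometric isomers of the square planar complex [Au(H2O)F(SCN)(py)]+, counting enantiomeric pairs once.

A square has two trans pairs of vertices; adjacent vertices are cis.
Working through the distinct placements yields 3 geometric isomers: (F/SCN trans, H2O/py trans); (F/py trans, H2O/SCN trans); (F/H2O trans, SCN/py trans).

3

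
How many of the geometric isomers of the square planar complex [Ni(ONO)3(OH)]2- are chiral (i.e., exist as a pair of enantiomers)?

In a square planar complex each vertex has one trans partner and two cis neighbours.
Only one geometric arrangement is possible.

0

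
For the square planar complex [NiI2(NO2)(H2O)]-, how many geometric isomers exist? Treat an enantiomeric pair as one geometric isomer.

2

A square has two trans pairs of vertices; adjacent vertices are cis.
Working through the distinct placements yields 2 geometric isomers: I cis; I trans.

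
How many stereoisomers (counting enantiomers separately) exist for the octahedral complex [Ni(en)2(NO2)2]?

3

Each en is bidentate and must span two cis positions.
Systematic placement gives 2 geometric isomers: NO2 trans; NO2 cis (chiral).
One of these lacks any improper symmetry element and so occurs as an enantiomeric pair, giving 2 + 1 = 3 stereoisomers in total.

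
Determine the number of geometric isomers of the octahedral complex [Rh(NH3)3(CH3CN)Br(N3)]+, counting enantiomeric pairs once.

An octahedron has six vertices in three trans pairs; every non-trans pair is cis.
Working through the distinct placements yields 4 geometric isomers: NH3 mer (3 arrangements); NH3 fac (chiral).

4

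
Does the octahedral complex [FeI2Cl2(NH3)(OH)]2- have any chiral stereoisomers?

The distinct arrangements are (6 in all): I trans, Cl trans; I cis, Cl trans; I cis, Cl cis (3 arrangements, 2 chiral); I trans, Cl cis.
Of these, 2 lack any improper symmetry element and so occur as enantiomeric pairs, giving 6 + 2 = 8 stereoisomers in total.

yes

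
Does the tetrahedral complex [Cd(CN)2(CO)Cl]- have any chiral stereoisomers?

no

Only one geometric arrangement is possible.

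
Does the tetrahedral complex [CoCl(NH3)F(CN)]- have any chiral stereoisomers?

yes

Only one geometric arrangement is possible; it has no improper symmetry element, so it exists as a pair of enantiomers (2 stereoisomers).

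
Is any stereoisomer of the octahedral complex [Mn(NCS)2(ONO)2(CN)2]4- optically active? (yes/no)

yes

The six octahedral sites form three mutually perpendicular trans pairs.
Systematic placement gives 5 geometric isomers: NCS trans, ONO trans, CN trans; NCS cis, ONO cis, CN trans; NCS cis, ONO trans, CN cis; NCS cis, ONO cis, CN cis (chiral); NCS trans, ONO cis, CN cis.
One of these lacks any improper symmetry element and so occurs as an enantiomeric pair, giving 5 + 1 = 6 stereoisomers in total.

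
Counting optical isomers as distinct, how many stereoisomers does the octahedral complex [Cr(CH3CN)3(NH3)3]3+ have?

An octahedron has six vertices in three trans pairs; every non-trans pair is cis.
Working through the distinct placements yields 2 geometric isomers: CH3CN mer; CH3CN fac.
Each arrangement has an internal mirror plane or centre of symmetry, so none is chiral.

2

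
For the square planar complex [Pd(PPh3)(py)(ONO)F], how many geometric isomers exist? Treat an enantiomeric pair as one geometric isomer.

A square has two trans pairs of vertices; adjacent vertices are cis.
There are 3 geometric isomers: (F/PPh3 trans, ONO/py trans); (F/py trans, ONO/PPh3 trans); (F/ONO trans, PPh3/py trans).

3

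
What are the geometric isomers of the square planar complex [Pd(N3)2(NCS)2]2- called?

A square has two trans pairs of vertices; adjacent vertices are cis.
The distinct arrangements are (2 in all): N3 cis; N3 trans.

cis and trans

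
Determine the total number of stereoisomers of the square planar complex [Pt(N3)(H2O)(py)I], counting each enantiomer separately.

In a square planar complex each vertex has one trans partner and two cis neighbours.
The distinct arrangements are (3 in all): (H2O/N3 trans, I/py trans); (H2O/py trans, I/N3 trans); (H2O/I trans, N3/py trans).
Each arrangement has an internal mirror plane or centre of symmetry, so none is chiral.

3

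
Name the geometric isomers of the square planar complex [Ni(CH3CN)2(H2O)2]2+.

A square has two trans pairs of vertices; adjacent vertices are cis.
The distinct arrangements are (2 in all): CH3CN cis; CH3CN trans.

cis and trans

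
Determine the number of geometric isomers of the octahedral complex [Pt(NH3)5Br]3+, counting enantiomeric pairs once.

1

Only one geometric arrangement is possible.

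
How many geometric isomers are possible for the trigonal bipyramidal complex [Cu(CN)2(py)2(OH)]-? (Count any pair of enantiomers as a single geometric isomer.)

In a trigonal bipyramid the two axial positions differ from the three equatorial ones.
Systematic enumeration (placing each ligand type in turn and discarding arrangements equivalent by rotation or reflection) gives 5 geometric isomers.

5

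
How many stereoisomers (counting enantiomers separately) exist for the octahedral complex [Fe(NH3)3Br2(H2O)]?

3

An octahedron has six vertices in three trans pairs; every non-trans pair is cis.
The distinct arrangements are (3 in all): NH3 mer, Br trans; NH3 mer, Br cis; NH3 fac, Br cis.
Each arrangement has an internal mirror plane or centre of symmetry, so none is chiral.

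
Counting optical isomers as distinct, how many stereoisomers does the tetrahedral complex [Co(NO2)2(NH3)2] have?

1

Only one geometric arrangement is possible.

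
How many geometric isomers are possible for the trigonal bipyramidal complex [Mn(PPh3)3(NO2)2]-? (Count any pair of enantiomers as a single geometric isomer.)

In a trigonal bipyramid the two axial positions differ from the three equatorial ones.
Systematic placement gives 3 geometric isomers: NO2 both axial; NO2 one axial, one equatorial; NO2 both equatorial.

3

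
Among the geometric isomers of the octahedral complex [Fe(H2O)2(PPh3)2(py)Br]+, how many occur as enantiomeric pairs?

In an octahedral complex each vertex has one trans partner and four cis neighbours.
Systematic placement gives 6 geometric isomers: H2O cis, PPh3 cis (3 arrangements, 2 chiral); H2O cis, PPh3 trans; H2O trans, PPh3 cis; H2O trans, PPh3 trans.
Of these, 2 lack any improper symmetry element and so occur as enantiomeric pairs, giving 6 + 2 = 8 stereoisomers in total.

2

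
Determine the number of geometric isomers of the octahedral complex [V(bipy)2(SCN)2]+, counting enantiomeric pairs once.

2

An octahedron has six vertices in three trans pairs; every non-trans pair is cis.
Each bipy is bidentate and must span two cis positions.
Systematic placement gives 2 geometric isomers: SCN trans; SCN cis (chiral).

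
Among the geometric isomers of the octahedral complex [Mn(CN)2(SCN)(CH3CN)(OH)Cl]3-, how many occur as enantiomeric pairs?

An octahedron has six vertices in three trans pairs; every non-trans pair is cis.
Placing the ligands in turn and identifying arrangements related by rotation or reflection leaves 9 distinct geometric isomers.
Of these, 6 lack any improper symmetry element and so occur as enantiomeric pairs, giving 9 + 6 = 15 stereoisomers in total.

6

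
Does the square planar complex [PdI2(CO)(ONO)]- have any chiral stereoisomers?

no

In a square planar complex each vertex has one trans partner and two cis neighbours.
Systematic placement gives 2 geometric isomers: I cis; I trans.
Each arrangement has an internal mirror plane or centre of symmetry, so none is chiral.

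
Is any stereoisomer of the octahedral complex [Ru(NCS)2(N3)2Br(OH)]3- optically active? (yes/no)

In an octahedral complex each vertex has one trans partner and four cis neighbours.
Systematic placement gives 6 geometric isomers: NCS cis, N3 cis (3 arrangements, 2 chiral); NCS trans, N3 cis; NCS cis, N3 trans; NCS trans, N3 trans.
Of these, 2 lack any improper symmetry element and so occur as enantiomeric pairs, giving 6 + 2 = 8 stereoisomers in total.

yes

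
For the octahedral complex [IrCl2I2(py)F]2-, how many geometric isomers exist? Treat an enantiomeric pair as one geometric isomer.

6

In an octahedral complex each vertex has one trans partner and four cis neighbours.
There are 6 geometric isomers: Cl trans, I cis; Cl trans, I trans; Cl cis, I cis (3 arrangements, 2 chiral); Cl cis, I trans.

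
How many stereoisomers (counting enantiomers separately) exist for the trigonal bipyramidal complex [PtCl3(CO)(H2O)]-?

4

In a trigonal bipyramid the two axial positions differ from the three equatorial ones.
The distinct arrangements are (4 in all): CO axial, H2O equatorial; CO axial, H2O axial; CO equatorial, H2O equatorial; CO equatorial, H2O axial.
Each arrangement has an internal mirror plane or centre of symmetry, so none is chiral.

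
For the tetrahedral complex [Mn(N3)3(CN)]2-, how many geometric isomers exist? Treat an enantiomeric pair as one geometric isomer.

In a tetrahedral complex all four positions are equivalent and every pair of ligands is adjacent — there is no cis/trans distinction.
Only one geometric arrangement is possible.

1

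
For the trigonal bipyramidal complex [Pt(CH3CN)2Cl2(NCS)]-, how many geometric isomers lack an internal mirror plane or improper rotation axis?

1

In a trigonal bipyramid the two axial positions differ from the three equatorial ones.
Exhaustive case analysis gives 5 geometric isomers.
One of these lacks any improper symmetry element and so occurs as an enantiomeric pair, giving 5 + 1 = 6 stereoisomers in total.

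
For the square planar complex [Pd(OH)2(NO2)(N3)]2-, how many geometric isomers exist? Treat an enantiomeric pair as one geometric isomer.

2

In a square planar complex each vertex has one trans partner and two cis neighbours.
Working through the distinct placements yields 2 geometric isomers: OH cis; OH trans.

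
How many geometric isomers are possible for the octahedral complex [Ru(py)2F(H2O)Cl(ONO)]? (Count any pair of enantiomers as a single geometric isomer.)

Placing the ligands in turn and identifying arrangements related by rotation or reflection leaves 9 distinct geometric isomers.

9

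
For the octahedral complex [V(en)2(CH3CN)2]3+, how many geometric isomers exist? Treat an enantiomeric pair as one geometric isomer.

2

Each en is bidentate and must span two cis positions.
Working through the distinct placements yields 2 geometric isomers: CH3CN trans; CH3CN cis (chiral).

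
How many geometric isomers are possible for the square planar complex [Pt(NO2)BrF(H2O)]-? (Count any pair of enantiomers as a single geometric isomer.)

3

In a square planar complex each vertex has one trans partner and two cis neighbours.
Working through the distinct placements yields 3 geometric isomers: (Br/H2O trans, F/NO2 trans); (Br/NO2 trans, F/H2O trans); (Br/F trans, H2O/NO2 trans).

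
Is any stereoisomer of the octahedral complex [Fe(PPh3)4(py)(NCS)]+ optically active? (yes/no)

The distinct arrangements are (2 in all): py and NCS mutually cis; py and NCS mutually trans.
Each arrangement has an internal mirror plane or centre of symmetry, so none is chiral.

no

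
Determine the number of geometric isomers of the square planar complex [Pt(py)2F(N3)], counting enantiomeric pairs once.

2

A square has two trans pairs of vertices; adjacent vertices are cis.
Systematic placement gives 2 geometric isomers: py cis; py trans.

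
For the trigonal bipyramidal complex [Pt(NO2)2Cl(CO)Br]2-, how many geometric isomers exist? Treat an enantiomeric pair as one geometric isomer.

7

A trigonal bipyramid has two axial and three equatorial sites, which are chemically inequivalent.
Placing the ligands in turn and identifying arrangements related by rotation or reflection leaves 7 distinct geometric isomers.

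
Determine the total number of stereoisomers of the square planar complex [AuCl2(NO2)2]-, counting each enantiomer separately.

A square has two trans pairs of vertices; adjacent vertices are cis.
Working through the distinct placements yields 2 geometric isomers: Cl cis; Cl trans.
Each arrangement has an internal mirror plane or centre of symmetry, so none is chiral.

2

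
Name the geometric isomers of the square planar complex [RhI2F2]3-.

In a square planar complex each vertex has one trans partner and two cis neighbours.
Working through the distinct placements yields 2 geometric isomers: I cis; I trans.

cis and trans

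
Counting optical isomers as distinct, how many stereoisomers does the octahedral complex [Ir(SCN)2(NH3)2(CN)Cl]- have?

An octahedron has six vertices in three trans pairs; every non-trans pair is cis.
The distinct arrangements are (6 in all): SCN trans, NH3 trans; SCN cis, NH3 cis (3 arrangements, 2 chiral); SCN trans, NH3 cis; SCN cis, NH3 trans.
Of these, 2 lack any improper symmetry element and so occur as enantiomeric pairs, giving 6 + 2 = 8 stereoisomers in total.

8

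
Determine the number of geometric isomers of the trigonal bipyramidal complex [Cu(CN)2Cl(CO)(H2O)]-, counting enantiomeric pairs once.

7

Systematic enumeration (placing each ligand type in turn and discarding arrangements equivalent by rotation or reflection) gives 7 geometric isomers.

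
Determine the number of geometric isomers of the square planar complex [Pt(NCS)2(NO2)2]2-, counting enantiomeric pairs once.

2

A square has two trans pairs of vertices; adjacent vertices are cis.
The distinct arrangements are (2 in all): NCS cis; NCS trans.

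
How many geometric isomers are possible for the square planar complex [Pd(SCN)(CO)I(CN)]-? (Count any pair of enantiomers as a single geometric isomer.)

There are 3 geometric isomers: (CN/I trans, CO/SCN trans); (CN/SCN trans, CO/I trans); (CN/CO trans, I/SCN trans).

3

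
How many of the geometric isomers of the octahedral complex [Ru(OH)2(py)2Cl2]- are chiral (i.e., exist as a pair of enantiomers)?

1

The six octahedral sites form three mutually perpendicular trans pairs.
The distinct arrangements are (5 in all): OH trans, py trans, Cl trans; OH cis, py cis, Cl trans; OH cis, py trans, Cl cis; OH cis, py cis, Cl cis (chiral); OH trans, py cis, Cl cis.
One of these lacks any improper symmetry element and so occurs as an enantiomeric pair, giving 5 + 1 = 6 stereoisomers in total.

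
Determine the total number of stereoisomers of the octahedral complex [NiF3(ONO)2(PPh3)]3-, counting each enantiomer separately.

The six octahedral sites form three mutually perpendicular trans pairs.
There are 3 geometric isomers: F mer, ONO cis; F mer, ONO trans; F fac, ONO cis.
Each arrangement has an internal mirror plane or centre of symmetry, so none is chiral.

3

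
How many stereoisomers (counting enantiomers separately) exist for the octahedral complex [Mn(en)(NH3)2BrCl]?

6

The six octahedral sites form three mutually perpendicular trans pairs.
Each en is bidentate and must span two cis positions.
Systematic placement gives 4 geometric isomers: NH3 cis (3 arrangements, 2 chiral); NH3 trans.
Of these, 2 lack any improper symmetry element and so occur as enantiomeric pairs, giving 4 + 2 = 6 stereoisomers in total.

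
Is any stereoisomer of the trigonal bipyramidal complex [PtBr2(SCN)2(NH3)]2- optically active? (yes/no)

yes

A trigonal bipyramid has two axial and three equatorial sites, which are chemically inequivalent.
Exhaustive case analysis gives 5 geometric isomers.
One of these lacks any improper symmetry element and so occurs as an enantiomeric pair, giving 5 + 1 = 6 stereoisomers in total.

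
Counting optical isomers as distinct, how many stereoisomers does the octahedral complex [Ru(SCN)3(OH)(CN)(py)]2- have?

The six octahedral sites form three mutually perpendicular trans pairs.
There are 4 geometric isomers: SCN mer (3 arrangements); SCN fac (chiral).
One of these lacks any improper symmetry element and so occurs as an enantiomeric pair, giving 4 + 1 = 5 stereoisomers in total.

5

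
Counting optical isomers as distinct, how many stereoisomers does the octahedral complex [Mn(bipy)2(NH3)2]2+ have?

Each bipy is bidentate and must span two cis positions.
The distinct arrangements are (2 in all): NH3 trans; NH3 cis (chiral).
One of these lacks any improper symmetry element and so occurs as an enantiomeric pair, giving 2 + 1 = 3 stereoisomers in total.

3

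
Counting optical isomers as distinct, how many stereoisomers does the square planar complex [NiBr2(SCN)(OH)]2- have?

A square has two trans pairs of vertices; adjacent vertices are cis.
The distinct arrangements are (2 in all): Br cis; Br trans.
Each arrangement has an internal mirror plane or centre of symmetry, so none is chiral.

2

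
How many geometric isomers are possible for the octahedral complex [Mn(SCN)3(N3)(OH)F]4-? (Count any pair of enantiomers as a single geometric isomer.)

4

Systematic placement gives 4 geometric isomers: SCN mer (3 arrangements); SCN fac (chiral).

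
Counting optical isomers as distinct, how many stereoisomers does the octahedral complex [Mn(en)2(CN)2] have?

3

Each en is bidentate and must span two cis positions.
Systematic placement gives 2 geometric isomers: CN trans; CN cis (chiral).
One of these lacks any improper symmetry element and so occurs as an enantiomeric pair, giving 2 + 1 = 3 stereoisomers in total.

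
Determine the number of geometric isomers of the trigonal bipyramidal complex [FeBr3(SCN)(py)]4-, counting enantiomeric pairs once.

4

A trigonal bipyramid has two axial and three equatorial sites, which are chemically inequivalent.
The distinct arrangements are (4 in all): SCN equatorial, py equatorial; SCN axial, py equatorial; SCN equatorial, py axial; SCN axial, py axial.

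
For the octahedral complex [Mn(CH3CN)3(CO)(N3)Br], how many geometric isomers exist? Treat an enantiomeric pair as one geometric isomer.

4

In an octahedral complex each vertex has one trans partner and four cis neighbours.
There are 4 geometric isomers: CH3CN mer (3 arrangements); CH3CN fac (chiral).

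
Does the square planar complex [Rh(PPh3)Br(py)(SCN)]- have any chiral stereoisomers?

no

Working through the distinct placements yields 3 geometric isomers: (Br/SCN trans, PPh3/py trans); (Br/py trans, PPh3/SCN trans); (Br/PPh3 trans, SCN/py trans).
Each arrangement has an internal mirror plane or centre of symmetry, so none is chiral.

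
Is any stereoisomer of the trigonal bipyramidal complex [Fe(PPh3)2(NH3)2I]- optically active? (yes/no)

yes

A trigonal bipyramid has two axial and three equatorial sites, which are chemically inequivalent.
Systematic enumeration (placing each ligand type in turn and discarding arrangements equivalent by rotation or reflection) gives 5 geometric isomers.
One of these lacks any improper symmetry element and so occurs as an enantiomeric pair, giving 5 + 1 = 6 stereoisomers in total.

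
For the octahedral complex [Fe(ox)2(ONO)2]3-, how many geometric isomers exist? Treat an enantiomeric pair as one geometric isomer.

2

The six octahedral sites form three mutually perpendicular trans pairs.
Each ox is bidentate and must span two cis positions.
There are 2 geometric isomers: ONO trans; ONO cis (chiral).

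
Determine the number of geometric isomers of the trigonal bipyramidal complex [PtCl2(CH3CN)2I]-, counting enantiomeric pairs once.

In a trigonal bipyramid the two axial positions differ from the three equatorial ones.
Placing the ligands in turn and identifying arrangements related by rotation or reflection leaves 5 distinct geometric isomers.

5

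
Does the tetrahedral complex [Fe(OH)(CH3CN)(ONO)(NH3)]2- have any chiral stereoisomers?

In a tetrahedral complex all four positions are equivalent and every pair of ligands is adjacent — there is no cis/trans distinction.
Only one geometric arrangement is possible; it has no improper symmetry element, so it exists as a pair of enantiomers (2 stereoisomers).

yes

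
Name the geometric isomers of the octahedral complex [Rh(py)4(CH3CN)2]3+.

cis and trans

Systematic placement gives 2 geometric isomers: CH3CN trans; CH3CN cis.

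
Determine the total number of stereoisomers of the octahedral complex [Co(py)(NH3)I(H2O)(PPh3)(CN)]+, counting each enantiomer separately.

30

An octahedron has six vertices in three trans pairs; every non-trans pair is cis.
Placing the ligands in turn and identifying arrangements related by rotation or reflection leaves 15 distinct geometric isomers.
Of these, 15 lack any improper symmetry element and so occur as enantiomeric pairs, giving 15 + 15 = 30 stereoisomers in total.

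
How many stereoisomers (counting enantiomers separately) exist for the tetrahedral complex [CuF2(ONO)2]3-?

1

In a tetrahedral complex all four positions are equivalent and every pair of ligands is adjacent — there is no cis/trans distinction.
Only one geometric arrangement is possible.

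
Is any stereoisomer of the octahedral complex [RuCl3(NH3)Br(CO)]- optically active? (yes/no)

yes

An octahedron has six vertices in three trans pairs; every non-trans pair is cis.
Working through the distinct placements yields 4 geometric isomers: Cl mer (3 arrangements); Cl fac (chiral).
One of these lacks any improper symmetry element and so occurs as an enantiomeric pair, giving 4 + 1 = 5 stereoisomers in total.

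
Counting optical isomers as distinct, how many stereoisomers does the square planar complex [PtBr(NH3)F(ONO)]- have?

A square has two trans pairs of vertices; adjacent vertices are cis.
There are 3 geometric isomers: (Br/NH3 trans, F/ONO trans); (Br/ONO trans, F/NH3 trans); (Br/F trans, NH3/ONO trans).
Each arrangement has an internal mirror plane or centre of symmetry, so none is chiral.

3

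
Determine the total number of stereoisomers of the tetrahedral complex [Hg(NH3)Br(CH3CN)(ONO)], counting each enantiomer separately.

2

Only one geometric arrangement is possible; it has no improper symmetry element, so it exists as a pair of enantiomers (2 stereoisomers).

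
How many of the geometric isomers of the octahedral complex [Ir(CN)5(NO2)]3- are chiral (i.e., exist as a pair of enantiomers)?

In an octahedral complex each vertex has one trans partner and four cis neighbours.
Only one geometric arrangement is possible.

0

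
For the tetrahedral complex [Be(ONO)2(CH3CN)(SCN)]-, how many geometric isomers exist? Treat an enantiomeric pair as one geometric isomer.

Only one geometric arrangement is possible.

1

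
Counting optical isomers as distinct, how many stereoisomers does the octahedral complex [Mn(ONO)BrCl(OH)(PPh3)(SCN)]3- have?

Exhaustive case analysis gives 15 geometric isomers.
Of these, 15 lack any improper symmetry element and so occur as enantiomeric pairs, giving 15 + 15 = 30 stereoisomers in total.

30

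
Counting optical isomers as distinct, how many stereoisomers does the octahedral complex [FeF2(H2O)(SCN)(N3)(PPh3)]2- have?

The six octahedral sites form three mutually perpendicular trans pairs.
Exhaustive case analysis gives 9 geometric isomers.
Of these, 6 lack any improper symmetry element and so occur as enantiomeric pairs, giving 9 + 6 = 15 stereoisomers in total.

15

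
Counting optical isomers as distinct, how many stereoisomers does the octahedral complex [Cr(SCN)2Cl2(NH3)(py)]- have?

The distinct arrangements are (6 in all): SCN cis, Cl trans; SCN trans, Cl trans; SCN cis, Cl cis (3 arrangements, 2 chiral); SCN trans, Cl cis.
Of these, 2 lack any improper symmetry element and so occur as enantiomeric pairs, giving 6 + 2 = 8 stereoisomers in total.

8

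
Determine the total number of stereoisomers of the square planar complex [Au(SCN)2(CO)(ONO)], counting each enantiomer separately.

2

In a square planar complex each vertex has one trans partner and two cis neighbours.
Systematic placement gives 2 geometric isomers: SCN cis; SCN trans.
Each arrangement has an internal mirror plane or centre of symmetry, so none is chiral.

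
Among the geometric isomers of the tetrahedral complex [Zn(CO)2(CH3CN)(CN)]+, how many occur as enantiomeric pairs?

All four vertices of a tetrahedron are equivalent and mutually adjacent, so cis/trans isomerism cannot arise.
Only one geometric arrangement is possible.

0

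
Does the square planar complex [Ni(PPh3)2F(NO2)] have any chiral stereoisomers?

In a square planar complex each vertex has one trans partner and two cis neighbours.
Working through the distinct placements yields 2 geometric isomers: PPh3 cis; PPh3 trans.
Each arrangement has an internal mirror plane or centre of symmetry, so none is chiral.

no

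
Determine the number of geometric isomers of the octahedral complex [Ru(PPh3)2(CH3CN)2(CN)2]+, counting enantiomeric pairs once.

An octahedron has six vertices in three trans pairs; every non-trans pair is cis.
There are 5 geometric isomers: PPh3 trans, CH3CN trans, CN trans; PPh3 cis, CH3CN trans, CN cis; PPh3 trans, CH3CN cis, CN cis; PPh3 cis, CH3CN cis, CN cis (chiral); PPh3 cis, CH3CN cis, CN trans.

5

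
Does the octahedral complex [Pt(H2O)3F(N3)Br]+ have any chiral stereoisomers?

yes

There are 4 geometric isomers: H2O mer (3 arrangements); H2O fac (chiral).
One of these lacks any improper symmetry element and so occurs as an enantiomeric pair, giving 4 + 1 = 5 stereoisomers in total.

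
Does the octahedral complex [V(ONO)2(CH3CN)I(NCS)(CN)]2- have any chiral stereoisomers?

In an octahedral complex each vertex has one trans partner and four cis neighbours.
Exhaustive case analysis gives 9 geometric isomers.
Of these, 6 lack any improper symmetry element and so occur as enantiomeric pairs, giving 9 + 6 = 15 stereoisomers in total.

yes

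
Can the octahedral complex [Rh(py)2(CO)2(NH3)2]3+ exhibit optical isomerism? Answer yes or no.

An octahedron has six vertices in three trans pairs; every non-trans pair is cis.
Working through the distinct placements yields 5 geometric isomers: py trans, CO trans, NH3 trans; py cis, CO trans, NH3 cis; py trans, CO cis, NH3 cis; py cis, CO cis, NH3 cis (chiral); py cis, CO cis, NH3 trans.
One of these lacks any improper symmetry element and so occurs as an enantiomeric pair, giving 5 + 1 = 6 stereoisomers in total.

yes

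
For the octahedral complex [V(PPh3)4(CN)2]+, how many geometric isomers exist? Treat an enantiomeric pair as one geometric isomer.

2

In an octahedral complex each vertex has one trans partner and four cis neighbours.
There are 2 geometric isomers: CN trans; CN cis.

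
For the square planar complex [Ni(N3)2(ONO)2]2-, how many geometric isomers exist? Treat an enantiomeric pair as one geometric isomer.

2

There are 2 geometric isomers: N3 cis; N3 trans.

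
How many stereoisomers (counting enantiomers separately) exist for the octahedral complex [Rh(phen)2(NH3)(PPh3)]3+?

3

In an octahedral complex each vertex has one trans partner and four cis neighbours.
Each phen is bidentate and must span two cis positions.
The distinct arrangements are (2 in all): NH3 and PPh3 mutually trans; NH3 and PPh3 mutually cis (chiral).
One of these lacks any improper symmetry element and so occurs as an enantiomeric pair, giving 2 + 1 = 3 stereoisomers in total.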